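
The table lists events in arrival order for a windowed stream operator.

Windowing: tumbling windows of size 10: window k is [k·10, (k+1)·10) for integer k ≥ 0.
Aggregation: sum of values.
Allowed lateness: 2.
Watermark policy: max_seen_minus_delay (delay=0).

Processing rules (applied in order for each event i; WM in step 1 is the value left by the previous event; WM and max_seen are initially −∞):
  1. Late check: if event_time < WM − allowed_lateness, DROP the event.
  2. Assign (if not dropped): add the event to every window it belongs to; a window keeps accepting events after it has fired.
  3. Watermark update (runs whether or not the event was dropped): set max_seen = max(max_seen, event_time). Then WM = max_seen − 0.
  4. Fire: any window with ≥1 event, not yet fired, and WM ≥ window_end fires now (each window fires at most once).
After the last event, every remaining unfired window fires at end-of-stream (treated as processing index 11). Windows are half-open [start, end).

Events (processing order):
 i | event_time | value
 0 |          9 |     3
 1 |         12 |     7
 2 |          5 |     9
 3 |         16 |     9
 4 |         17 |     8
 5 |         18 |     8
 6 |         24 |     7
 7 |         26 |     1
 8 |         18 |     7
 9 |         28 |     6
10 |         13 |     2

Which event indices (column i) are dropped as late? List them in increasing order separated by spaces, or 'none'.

2 8 10

i=0 t=9 v=3: → [0,10); WM=9
i=1 t=12 v=7: → [10,20); WM=12; [0,10) fires=3
i=2 t=5 v=9: DROP (t<12-2); WM=12
i=3 t=16 v=9: → [10,20); WM=16
i=4 t=17 v=8: → [10,20); WM=17
i=5 t=18 v=8: → [10,20); WM=18
i=6 t=24 v=7: → [20,30); WM=24; [10,20) fires=32
i=7 t=26 v=1: → [20,30); WM=26
i=8 t=18 v=7: DROP (t<26-2); WM=26
i=9 t=28 v=6: → [20,30); WM=28
i=10 t=13 v=2: DROP (t<28-2); WM=28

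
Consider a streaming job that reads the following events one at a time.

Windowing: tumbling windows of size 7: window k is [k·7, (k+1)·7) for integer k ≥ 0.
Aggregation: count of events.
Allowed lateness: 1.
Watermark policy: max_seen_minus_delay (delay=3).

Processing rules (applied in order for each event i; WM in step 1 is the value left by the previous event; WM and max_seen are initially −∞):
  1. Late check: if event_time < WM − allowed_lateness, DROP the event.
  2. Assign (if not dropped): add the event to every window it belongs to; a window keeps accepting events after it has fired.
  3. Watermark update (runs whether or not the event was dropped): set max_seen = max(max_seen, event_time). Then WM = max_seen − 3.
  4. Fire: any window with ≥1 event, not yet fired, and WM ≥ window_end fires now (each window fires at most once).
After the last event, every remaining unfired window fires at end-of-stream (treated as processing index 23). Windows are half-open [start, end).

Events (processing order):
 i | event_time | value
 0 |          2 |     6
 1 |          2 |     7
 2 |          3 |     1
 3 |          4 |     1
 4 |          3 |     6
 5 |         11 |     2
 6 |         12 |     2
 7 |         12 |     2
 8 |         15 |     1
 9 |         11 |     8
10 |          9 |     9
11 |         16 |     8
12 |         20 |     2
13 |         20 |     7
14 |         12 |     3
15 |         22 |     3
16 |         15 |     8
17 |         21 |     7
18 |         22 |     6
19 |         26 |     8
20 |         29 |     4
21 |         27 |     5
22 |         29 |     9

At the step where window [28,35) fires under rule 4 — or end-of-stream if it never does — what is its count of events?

2

i=0 t=2 v=6: → [0,7); WM=-1
i=1 t=2 v=7: → [0,7); WM=-1
i=2 t=3 v=1: → [0,7); WM=0
i=3 t=4 v=1: → [0,7); WM=1
i=4 t=3 v=6: → [0,7); WM=1
i=5 t=11 v=2: → [7,14); WM=8; [0,7) fires=5
i=6 t=12 v=2: → [7,14); WM=9
i=7 t=12 v=2: → [7,14); WM=9
i=8 t=15 v=1: → [14,21); WM=12
i=9 t=11 v=8: → [7,14); WM=12
i=10 t=9 v=9: DROP (t<12-1); WM=12
i=11 t=16 v=8: → [14,21); WM=13
i=12 t=20 v=2: → [14,21); WM=17; [7,14) fires=4
i=13 t=20 v=7: → [14,21); WM=17
i=14 t=12 v=3: DROP (t<17-1); WM=17
i=15 t=22 v=3: → [21,28); WM=19
i=16 t=15 v=8: DROP (t<19-1); WM=19
i=17 t=21 v=7: → [21,28); WM=19
i=18 t=22 v=6: → [21,28); WM=19
i=19 t=26 v=8: → [21,28); WM=23; [14,21) fires=4
i=20 t=29 v=4: → [28,35); WM=26
i=21 t=27 v=5: → [21,28); WM=26
i=22 t=29 v=9: → [28,35); WM=26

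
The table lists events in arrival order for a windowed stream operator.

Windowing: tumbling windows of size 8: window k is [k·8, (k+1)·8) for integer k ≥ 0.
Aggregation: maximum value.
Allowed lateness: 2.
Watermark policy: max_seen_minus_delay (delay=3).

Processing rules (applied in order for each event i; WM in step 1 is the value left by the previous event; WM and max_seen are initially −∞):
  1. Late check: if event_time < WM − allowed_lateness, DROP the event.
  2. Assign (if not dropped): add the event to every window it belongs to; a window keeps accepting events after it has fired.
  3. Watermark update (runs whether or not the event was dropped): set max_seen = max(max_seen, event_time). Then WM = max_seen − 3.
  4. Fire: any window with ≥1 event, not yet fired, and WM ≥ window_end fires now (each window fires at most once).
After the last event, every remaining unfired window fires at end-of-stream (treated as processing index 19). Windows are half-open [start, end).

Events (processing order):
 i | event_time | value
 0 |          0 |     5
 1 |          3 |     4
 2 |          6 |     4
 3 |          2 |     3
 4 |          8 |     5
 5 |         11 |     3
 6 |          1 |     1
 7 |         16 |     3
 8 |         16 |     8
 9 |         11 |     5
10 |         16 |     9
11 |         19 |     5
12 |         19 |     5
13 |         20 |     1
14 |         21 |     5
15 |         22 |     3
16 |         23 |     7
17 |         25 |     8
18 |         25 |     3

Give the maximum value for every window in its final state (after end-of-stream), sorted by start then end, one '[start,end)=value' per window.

i=0 t=0 v=5: → [0,8); WM=-3
i=1 t=3 v=4: → [0,8); WM=0
i=2 t=6 v=4: → [0,8); WM=3
i=3 t=2 v=3: → [0,8); WM=3
i=4 t=8 v=5: → [8,16); WM=5
i=5 t=11 v=3: → [8,16); WM=8; [0,8) fires=5
i=6 t=1 v=1: DROP (t<8-2); WM=8
i=7 t=16 v=3: → [16,24); WM=13
i=8 t=16 v=8: → [16,24); WM=13
i=9 t=11 v=5: → [8,16); WM=13
i=10 t=16 v=9: → [16,24); WM=13
i=11 t=19 v=5: → [16,24); WM=16; [8,16) fires=5
i=12 t=19 v=5: → [16,24); WM=16
i=13 t=20 v=1: → [16,24); WM=17
i=14 t=21 v=5: → [16,24); WM=18
i=15 t=22 v=3: → [16,24); WM=19
i=16 t=23 v=7: → [16,24); WM=20
i=17 t=25 v=8: → [24,32); WM=22
i=18 t=25 v=3: → [24,32); WM=22

[0,8)=5 [8,16)=5 [16,24)=9 [24,32)=8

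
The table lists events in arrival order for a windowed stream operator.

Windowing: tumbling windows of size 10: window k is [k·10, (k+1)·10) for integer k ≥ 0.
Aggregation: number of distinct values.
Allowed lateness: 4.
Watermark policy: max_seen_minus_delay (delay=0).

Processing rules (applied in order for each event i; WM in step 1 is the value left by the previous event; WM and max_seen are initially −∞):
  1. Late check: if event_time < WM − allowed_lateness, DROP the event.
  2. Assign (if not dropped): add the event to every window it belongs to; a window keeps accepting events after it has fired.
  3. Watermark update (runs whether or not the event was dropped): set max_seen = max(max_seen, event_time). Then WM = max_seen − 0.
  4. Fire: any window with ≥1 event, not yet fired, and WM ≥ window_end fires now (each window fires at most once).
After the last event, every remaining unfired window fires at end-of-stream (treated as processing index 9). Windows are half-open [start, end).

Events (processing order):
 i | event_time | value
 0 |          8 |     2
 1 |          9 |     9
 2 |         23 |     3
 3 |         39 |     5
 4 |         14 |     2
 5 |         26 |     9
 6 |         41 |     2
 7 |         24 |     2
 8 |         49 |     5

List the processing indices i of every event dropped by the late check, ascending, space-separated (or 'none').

4 5 7

i=0 t=8 v=2: → [0,10); WM=8
i=1 t=9 v=9: → [0,10); WM=9
i=2 t=23 v=3: → [20,30); WM=23; [0,10) fires=2
i=3 t=39 v=5: → [30,40); WM=39; [20,30) fires=1
i=4 t=14 v=2: DROP (t<39-4); WM=39
i=5 t=26 v=9: DROP (t<39-4); WM=39
i=6 t=41 v=2: → [40,50); WM=41; [30,40) fires=1
i=7 t=24 v=2: DROP (t<41-4); WM=41
i=8 t=49 v=5: → [40,50); WM=49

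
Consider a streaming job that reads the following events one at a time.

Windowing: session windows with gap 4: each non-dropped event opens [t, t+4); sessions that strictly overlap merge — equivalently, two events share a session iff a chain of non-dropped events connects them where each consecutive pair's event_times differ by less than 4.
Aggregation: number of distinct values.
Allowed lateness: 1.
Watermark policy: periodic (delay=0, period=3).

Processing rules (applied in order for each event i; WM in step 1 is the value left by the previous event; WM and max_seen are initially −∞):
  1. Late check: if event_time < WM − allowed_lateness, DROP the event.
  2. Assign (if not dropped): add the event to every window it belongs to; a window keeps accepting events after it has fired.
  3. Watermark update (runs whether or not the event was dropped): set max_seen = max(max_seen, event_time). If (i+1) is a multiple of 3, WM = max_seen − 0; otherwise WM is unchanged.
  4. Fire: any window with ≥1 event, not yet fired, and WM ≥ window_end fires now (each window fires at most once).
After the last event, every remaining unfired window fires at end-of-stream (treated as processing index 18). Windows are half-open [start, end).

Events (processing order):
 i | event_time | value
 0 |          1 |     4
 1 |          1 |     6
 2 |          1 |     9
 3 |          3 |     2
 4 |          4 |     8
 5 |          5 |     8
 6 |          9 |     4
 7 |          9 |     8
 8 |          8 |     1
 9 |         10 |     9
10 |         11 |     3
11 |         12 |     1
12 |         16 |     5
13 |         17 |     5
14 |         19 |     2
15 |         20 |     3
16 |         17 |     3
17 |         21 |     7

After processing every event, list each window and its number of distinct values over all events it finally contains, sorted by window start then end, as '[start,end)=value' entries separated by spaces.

[1,16)=7 [16,25)=4

i=0 t=1 v=4: → [1,5); WM=−∞
i=1 t=1 v=6: → [1,5); WM=−∞
i=2 t=1 v=9: → [1,5); WM=1
i=3 t=3 v=2: → [1,7); WM=1
i=4 t=4 v=8: → [1,8); WM=1
i=5 t=5 v=8: → [1,9); WM=5
i=6 t=9 v=4: → [9,13); WM=5
i=7 t=9 v=8: → [9,13); WM=5
i=8 t=8 v=1: → [1,13); WM=9
i=9 t=10 v=9: → [1,14); WM=9
i=10 t=11 v=3: → [1,15); WM=9
i=11 t=12 v=1: → [1,16); WM=12
i=12 t=16 v=5: → [16,20); WM=12
i=13 t=17 v=5: → [16,21); WM=12
i=14 t=19 v=2: → [16,23); WM=19
i=15 t=20 v=3: → [16,24); WM=19
i=16 t=17 v=3: DROP (t<19-1); WM=19
i=17 t=21 v=7: → [16,25); WM=21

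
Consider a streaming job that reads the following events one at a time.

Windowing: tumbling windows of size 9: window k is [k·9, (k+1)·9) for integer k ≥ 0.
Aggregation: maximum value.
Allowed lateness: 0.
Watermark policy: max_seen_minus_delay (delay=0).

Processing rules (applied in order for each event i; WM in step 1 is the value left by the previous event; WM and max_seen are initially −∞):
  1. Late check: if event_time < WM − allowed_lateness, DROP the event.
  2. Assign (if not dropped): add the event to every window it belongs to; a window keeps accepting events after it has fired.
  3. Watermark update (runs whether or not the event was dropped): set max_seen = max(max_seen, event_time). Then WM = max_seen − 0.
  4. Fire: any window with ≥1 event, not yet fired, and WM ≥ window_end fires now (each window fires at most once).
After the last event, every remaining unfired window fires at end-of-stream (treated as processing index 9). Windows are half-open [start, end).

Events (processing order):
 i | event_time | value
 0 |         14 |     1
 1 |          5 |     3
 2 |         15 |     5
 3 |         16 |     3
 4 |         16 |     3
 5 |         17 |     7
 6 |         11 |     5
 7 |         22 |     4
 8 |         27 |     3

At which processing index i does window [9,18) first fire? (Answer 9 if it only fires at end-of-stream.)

i=0 t=14 v=1: → [9,18); WM=14
i=1 t=5 v=3: DROP (t<14-0); WM=14
i=2 t=15 v=5: → [9,18); WM=15
i=3 t=16 v=3: → [9,18); WM=16
i=4 t=16 v=3: → [9,18); WM=16
i=5 t=17 v=7: → [9,18); WM=17
i=6 t=11 v=5: DROP (t<17-0); WM=17
i=7 t=22 v=4: → [18,27); WM=22; [9,18) fires=7
i=8 t=27 v=3: → [27,36); WM=27; [18,27) fires=4

7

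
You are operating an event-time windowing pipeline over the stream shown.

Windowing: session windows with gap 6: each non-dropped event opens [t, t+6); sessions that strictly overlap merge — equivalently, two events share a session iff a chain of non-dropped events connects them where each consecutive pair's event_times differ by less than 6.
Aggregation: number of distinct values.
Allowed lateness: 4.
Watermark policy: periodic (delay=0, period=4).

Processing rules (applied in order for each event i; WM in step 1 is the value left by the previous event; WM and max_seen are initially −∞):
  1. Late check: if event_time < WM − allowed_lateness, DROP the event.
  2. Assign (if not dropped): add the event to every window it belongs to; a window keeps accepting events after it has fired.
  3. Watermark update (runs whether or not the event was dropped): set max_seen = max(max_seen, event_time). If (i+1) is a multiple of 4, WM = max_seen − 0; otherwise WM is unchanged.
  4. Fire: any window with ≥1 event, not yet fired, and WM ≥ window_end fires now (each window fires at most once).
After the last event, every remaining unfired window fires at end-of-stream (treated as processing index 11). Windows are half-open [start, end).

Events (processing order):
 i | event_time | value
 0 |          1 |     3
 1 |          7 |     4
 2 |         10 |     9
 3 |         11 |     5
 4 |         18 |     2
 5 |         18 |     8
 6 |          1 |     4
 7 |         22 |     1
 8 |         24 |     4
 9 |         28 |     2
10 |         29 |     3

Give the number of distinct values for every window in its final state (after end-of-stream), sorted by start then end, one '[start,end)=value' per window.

[1,7)=1 [7,17)=3 [18,35)=5

i=0 t=1 v=3: → [1,7); WM=−∞
i=1 t=7 v=4: → [7,13); WM=−∞
i=2 t=10 v=9: → [7,16); WM=−∞
i=3 t=11 v=5: → [7,17); WM=11
i=4 t=18 v=2: → [18,24); WM=11
i=5 t=18 v=8: → [18,24); WM=11
i=6 t=1 v=4: DROP (t<11-4); WM=11
i=7 t=22 v=1: → [18,28); WM=22
i=8 t=24 v=4: → [18,30); WM=22
i=9 t=28 v=2: → [18,34); WM=22
i=10 t=29 v=3: → [18,35); WM=22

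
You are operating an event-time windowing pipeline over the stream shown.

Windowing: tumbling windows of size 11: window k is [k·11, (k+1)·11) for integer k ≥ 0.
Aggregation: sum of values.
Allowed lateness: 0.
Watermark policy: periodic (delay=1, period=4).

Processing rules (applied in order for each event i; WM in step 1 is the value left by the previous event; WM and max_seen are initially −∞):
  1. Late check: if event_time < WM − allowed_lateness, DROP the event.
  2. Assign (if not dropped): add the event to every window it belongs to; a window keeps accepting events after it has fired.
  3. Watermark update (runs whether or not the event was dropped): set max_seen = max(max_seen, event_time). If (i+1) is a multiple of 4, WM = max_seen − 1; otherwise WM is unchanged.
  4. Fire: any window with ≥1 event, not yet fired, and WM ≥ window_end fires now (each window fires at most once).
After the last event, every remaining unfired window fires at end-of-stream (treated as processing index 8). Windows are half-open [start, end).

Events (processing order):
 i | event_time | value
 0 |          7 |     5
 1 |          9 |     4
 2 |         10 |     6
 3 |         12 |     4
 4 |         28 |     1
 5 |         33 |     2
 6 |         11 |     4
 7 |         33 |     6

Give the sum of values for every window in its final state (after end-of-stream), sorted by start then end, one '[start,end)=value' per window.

i=0 t=7 v=5: → [0,11); WM=−∞
i=1 t=9 v=4: → [0,11); WM=−∞
i=2 t=10 v=6: → [0,11); WM=−∞
i=3 t=12 v=4: → [11,22); WM=11; [0,11) fires=15
i=4 t=28 v=1: → [22,33); WM=11
i=5 t=33 v=2: → [33,44); WM=11
i=6 t=11 v=4: → [11,22); WM=11
i=7 t=33 v=6: → [33,44); WM=32; [11,22) fires=8

[0,11)=15 [11,22)=8 [22,33)=1 [33,44)=8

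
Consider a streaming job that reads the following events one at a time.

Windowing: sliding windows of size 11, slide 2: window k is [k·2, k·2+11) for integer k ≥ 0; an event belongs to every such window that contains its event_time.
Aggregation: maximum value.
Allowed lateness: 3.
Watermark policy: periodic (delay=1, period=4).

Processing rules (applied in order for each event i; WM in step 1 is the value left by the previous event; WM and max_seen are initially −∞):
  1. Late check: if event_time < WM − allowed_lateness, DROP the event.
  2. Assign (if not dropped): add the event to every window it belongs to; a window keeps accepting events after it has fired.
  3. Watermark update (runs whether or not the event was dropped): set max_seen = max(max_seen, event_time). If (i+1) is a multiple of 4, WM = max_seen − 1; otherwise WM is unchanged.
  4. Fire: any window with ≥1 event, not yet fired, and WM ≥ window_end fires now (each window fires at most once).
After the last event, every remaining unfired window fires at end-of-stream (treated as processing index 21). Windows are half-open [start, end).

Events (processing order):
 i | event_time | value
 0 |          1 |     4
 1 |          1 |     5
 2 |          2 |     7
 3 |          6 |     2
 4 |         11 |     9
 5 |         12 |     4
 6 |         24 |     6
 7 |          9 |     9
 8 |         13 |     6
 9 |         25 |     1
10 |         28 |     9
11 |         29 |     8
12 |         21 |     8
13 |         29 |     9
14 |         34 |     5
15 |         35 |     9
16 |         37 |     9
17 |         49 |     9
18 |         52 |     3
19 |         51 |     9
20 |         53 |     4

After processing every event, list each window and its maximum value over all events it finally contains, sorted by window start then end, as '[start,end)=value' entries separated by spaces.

i=0 t=1 v=4: → [0,11); WM=−∞
i=1 t=1 v=5: → [0,11); WM=−∞
i=2 t=2 v=7: → [2,13),[0,11); WM=−∞
i=3 t=6 v=2: → [6,17),[4,15),[2,13),[0,11); WM=5
i=4 t=11 v=9: → [10,21),[8,19),[6,17),[4,15),[2,13); WM=5
i=5 t=12 v=4: → [12,23),[10,21),[8,19),[6,17),[4,15),[2,13); WM=5
i=6 t=24 v=6: → [24,35),[22,33),[20,31),[18,29),[16,27),[14,25); WM=5
i=7 t=9 v=9: → [8,19),[6,17),[4,15),[2,13),[0,11); WM=23; [0,11) fires=9 [2,13) fires=9 [4,15) fires=9 [6,17) fires=9 [8,19) fires=9 [10,21) fires=9 [12,23) fires=4
i=8 t=13 v=6: DROP (t<23-3); WM=23
i=9 t=25 v=1: → [24,35),[22,33),[20,31),[18,29),[16,27); WM=23
i=10 t=28 v=9: → [28,39),[26,37),[24,35),[22,33),[20,31),[18,29); WM=23
i=11 t=29 v=8: → [28,39),[26,37),[24,35),[22,33),[20,31); WM=28; [14,25) fires=6 [16,27) fires=6
i=12 t=21 v=8: DROP (t<28-3); WM=28
i=13 t=29 v=9: → [28,39),[26,37),[24,35),[22,33),[20,31); WM=28
i=14 t=34 v=5: → [34,45),[32,43),[30,41),[28,39),[26,37),[24,35); WM=28
i=15 t=35 v=9: → [34,45),[32,43),[30,41),[28,39),[26,37); WM=34; [18,29) fires=9 [20,31) fires=9 [22,33) fires=9
i=16 t=37 v=9: → [36,47),[34,45),[32,43),[30,41),[28,39); WM=34
i=17 t=49 v=9: → [48,59),[46,57),[44,55),[42,53),[40,51); WM=34
i=18 t=52 v=3: → [52,63),[50,61),[48,59),[46,57),[44,55),[42,53); WM=34
i=19 t=51 v=9: → [50,61),[48,59),[46,57),[44,55),[42,53); WM=51; [24,35) fires=9 [26,37) fires=9 [28,39) fires=9 [30,41) fires=9 [32,43) fires=9 [34,45) fires=9 [36,47) fires=9 [40,51) fires=9
i=20 t=53 v=4: → [52,63),[50,61),[48,59),[46,57),[44,55); WM=51

[0,11)=9 [2,13)=9 [4,15)=9 [6,17)=9 [8,19)=9 [10,21)=9 [12,23)=4 [14,25)=6 [16,27)=6 [18,29)=9 [20,31)=9 [22,33)=9 [24,35)=9 [26,37)=9 [28,39)=9 [30,41)=9 [32,43)=9 [34,45)=9 [36,47)=9 [40,51)=9 [42,53)=9 [44,55)=9 [46,57)=9 [48,59)=9 [50,61)=9 [52,63)=4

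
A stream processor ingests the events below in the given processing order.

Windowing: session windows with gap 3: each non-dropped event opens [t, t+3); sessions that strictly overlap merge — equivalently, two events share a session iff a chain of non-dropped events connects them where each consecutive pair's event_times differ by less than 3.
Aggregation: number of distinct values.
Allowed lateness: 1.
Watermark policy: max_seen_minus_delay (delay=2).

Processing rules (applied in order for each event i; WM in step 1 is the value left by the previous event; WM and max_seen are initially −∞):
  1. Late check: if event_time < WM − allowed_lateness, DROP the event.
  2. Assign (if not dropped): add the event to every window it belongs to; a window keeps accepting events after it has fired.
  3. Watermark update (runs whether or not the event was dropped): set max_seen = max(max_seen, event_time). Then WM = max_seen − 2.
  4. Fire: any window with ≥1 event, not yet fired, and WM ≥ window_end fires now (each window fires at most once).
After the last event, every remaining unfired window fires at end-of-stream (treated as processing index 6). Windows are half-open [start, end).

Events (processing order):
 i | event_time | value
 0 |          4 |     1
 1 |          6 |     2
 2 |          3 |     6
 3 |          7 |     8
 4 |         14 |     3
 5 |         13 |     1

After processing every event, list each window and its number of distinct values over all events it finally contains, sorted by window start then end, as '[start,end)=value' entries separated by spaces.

[3,10)=4 [13,17)=2

i=0 t=4 v=1: → [4,7); WM=2
i=1 t=6 v=2: → [4,9); WM=4
i=2 t=3 v=6: → [3,9); WM=4
i=3 t=7 v=8: → [3,10); WM=5
i=4 t=14 v=3: → [14,17); WM=12
i=5 t=13 v=1: → [13,17); WM=12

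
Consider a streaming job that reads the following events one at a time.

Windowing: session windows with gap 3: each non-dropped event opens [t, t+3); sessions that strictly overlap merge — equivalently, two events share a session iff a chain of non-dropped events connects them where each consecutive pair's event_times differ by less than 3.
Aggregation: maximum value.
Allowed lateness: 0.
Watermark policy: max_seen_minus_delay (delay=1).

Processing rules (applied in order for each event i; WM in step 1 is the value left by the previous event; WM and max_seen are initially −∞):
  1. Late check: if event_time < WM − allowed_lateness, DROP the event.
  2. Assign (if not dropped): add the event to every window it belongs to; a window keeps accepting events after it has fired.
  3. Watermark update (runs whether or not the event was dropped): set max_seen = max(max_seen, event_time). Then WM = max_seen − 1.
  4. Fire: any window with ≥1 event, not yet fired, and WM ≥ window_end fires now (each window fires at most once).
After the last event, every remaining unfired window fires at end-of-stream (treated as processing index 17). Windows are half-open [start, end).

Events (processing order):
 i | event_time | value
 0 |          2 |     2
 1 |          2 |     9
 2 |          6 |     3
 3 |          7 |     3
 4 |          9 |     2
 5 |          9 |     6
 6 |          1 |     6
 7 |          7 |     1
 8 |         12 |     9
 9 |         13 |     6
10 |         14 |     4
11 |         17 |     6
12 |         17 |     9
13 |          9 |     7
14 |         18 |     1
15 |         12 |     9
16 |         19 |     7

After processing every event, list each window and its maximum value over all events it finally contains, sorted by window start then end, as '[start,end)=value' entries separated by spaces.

i=0 t=2 v=2: → [2,5); WM=1
i=1 t=2 v=9: → [2,5); WM=1
i=2 t=6 v=3: → [6,9); WM=5
i=3 t=7 v=3: → [6,10); WM=6
i=4 t=9 v=2: → [6,12); WM=8
i=5 t=9 v=6: → [6,12); WM=8
i=6 t=1 v=6: DROP (t<8-0); WM=8
i=7 t=7 v=1: DROP (t<8-0); WM=8
i=8 t=12 v=9: → [12,15); WM=11
i=9 t=13 v=6: → [12,16); WM=12
i=10 t=14 v=4: → [12,17); WM=13
i=11 t=17 v=6: → [17,20); WM=16
i=12 t=17 v=9: → [17,20); WM=16
i=13 t=9 v=7: DROP (t<16-0); WM=16
i=14 t=18 v=1: → [17,21); WM=17
i=15 t=12 v=9: DROP (t<17-0); WM=17
i=16 t=19 v=7: → [17,22); WM=18

[2,5)=9 [6,12)=6 [12,17)=9 [17,22)=9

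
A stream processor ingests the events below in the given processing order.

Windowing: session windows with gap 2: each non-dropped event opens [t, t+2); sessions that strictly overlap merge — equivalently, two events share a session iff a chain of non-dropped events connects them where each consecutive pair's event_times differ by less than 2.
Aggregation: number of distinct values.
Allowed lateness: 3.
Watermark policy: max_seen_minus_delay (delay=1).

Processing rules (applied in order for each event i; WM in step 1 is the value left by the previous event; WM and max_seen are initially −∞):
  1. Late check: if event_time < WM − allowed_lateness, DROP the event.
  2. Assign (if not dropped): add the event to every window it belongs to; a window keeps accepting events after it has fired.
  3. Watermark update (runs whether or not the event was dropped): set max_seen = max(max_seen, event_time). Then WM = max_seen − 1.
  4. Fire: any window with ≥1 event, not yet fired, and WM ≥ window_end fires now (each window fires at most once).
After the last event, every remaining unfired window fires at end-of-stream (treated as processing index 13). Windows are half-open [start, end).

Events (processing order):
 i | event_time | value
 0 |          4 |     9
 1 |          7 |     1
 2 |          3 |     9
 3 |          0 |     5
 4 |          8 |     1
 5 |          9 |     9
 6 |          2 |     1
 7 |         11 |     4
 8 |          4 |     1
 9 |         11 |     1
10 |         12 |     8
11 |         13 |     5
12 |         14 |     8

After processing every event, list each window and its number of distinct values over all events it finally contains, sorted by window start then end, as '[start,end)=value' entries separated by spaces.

i=0 t=4 v=9: → [4,6); WM=3
i=1 t=7 v=1: → [7,9); WM=6
i=2 t=3 v=9: → [3,6); WM=6
i=3 t=0 v=5: DROP (t<6-3); WM=6
i=4 t=8 v=1: → [7,10); WM=7
i=5 t=9 v=9: → [7,11); WM=8
i=6 t=2 v=1: DROP (t<8-3); WM=8
i=7 t=11 v=4: → [11,13); WM=10
i=8 t=4 v=1: DROP (t<10-3); WM=10
i=9 t=11 v=1: → [11,13); WM=10
i=10 t=12 v=8: → [11,14); WM=11
i=11 t=13 v=5: → [11,15); WM=12
i=12 t=14 v=8: → [11,16); WM=13

[3,6)=1 [7,11)=2 [11,16)=4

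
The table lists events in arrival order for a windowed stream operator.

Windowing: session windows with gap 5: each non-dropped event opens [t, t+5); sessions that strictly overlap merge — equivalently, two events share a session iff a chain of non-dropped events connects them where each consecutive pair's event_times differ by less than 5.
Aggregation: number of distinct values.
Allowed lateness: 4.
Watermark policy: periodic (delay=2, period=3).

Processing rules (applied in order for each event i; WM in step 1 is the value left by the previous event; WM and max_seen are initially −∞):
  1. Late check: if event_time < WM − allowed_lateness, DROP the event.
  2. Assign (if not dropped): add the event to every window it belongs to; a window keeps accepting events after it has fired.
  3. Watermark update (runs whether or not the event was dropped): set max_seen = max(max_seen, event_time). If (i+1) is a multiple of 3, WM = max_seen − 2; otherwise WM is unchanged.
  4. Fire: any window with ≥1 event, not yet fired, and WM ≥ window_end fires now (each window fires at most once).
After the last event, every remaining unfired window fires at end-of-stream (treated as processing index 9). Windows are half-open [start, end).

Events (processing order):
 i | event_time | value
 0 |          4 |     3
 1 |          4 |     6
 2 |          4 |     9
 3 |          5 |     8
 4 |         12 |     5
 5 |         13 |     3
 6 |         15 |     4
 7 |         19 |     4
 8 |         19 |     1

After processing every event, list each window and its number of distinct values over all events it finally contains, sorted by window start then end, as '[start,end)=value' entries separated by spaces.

i=0 t=4 v=3: → [4,9); WM=−∞
i=1 t=4 v=6: → [4,9); WM=−∞
i=2 t=4 v=9: → [4,9); WM=2
i=3 t=5 v=8: → [4,10); WM=2
i=4 t=12 v=5: → [12,17); WM=2
i=5 t=13 v=3: → [12,18); WM=11
i=6 t=15 v=4: → [12,20); WM=11
i=7 t=19 v=4: → [12,24); WM=11
i=8 t=19 v=1: → [12,24); WM=17

[4,10)=4 [12,24)=4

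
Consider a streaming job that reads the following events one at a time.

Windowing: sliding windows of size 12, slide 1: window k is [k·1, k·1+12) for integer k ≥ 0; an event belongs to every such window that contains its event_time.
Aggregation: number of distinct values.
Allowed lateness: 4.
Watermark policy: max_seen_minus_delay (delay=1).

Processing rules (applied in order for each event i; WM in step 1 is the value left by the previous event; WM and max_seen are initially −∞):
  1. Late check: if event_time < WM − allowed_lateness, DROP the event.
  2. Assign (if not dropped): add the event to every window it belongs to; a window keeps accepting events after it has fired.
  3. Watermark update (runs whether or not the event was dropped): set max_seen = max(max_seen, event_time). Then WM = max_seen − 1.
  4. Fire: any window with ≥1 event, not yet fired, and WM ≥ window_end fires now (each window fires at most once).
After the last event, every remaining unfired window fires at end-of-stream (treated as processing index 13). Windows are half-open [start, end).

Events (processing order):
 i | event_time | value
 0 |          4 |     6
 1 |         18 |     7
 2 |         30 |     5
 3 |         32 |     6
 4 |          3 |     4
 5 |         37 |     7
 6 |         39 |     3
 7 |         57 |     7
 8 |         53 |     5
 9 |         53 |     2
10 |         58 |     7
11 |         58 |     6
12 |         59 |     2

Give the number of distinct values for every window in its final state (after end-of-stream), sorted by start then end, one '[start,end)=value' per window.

[0,12)=1 [1,13)=1 [2,14)=1 [3,15)=1 [4,16)=1 [7,19)=1 [8,20)=1 [9,21)=1 [10,22)=1 [11,23)=1 [12,24)=1 [13,25)=1 [14,26)=1 [15,27)=1 [16,28)=1 [17,29)=1 [18,30)=1 [19,31)=1 [20,32)=1 [21,33)=2 [22,34)=2 [23,35)=2 [24,36)=2 [25,37)=2 [26,38)=3 [27,39)=3 [28,40)=4 [29,41)=4 [30,42)=4 [31,43)=3 [32,44)=3 [33,45)=2 [34,46)=2 [35,47)=2 [36,48)=2 [37,49)=2 [38,50)=1 [39,51)=1 [42,54)=2 [43,55)=2 [44,56)=2 [45,57)=2 [46,58)=3 [47,59)=4 [48,60)=4 [49,61)=4 [50,62)=4 [51,63)=4 [52,64)=4 [53,65)=4 [54,66)=3 [55,67)=3 [56,68)=3 [57,69)=3 [58,70)=3 [59,71)=1

i=0 t=4 v=6: → [4,16),[3,15),[2,14),[1,13),[0,12); WM=3
i=1 t=18 v=7: → [18,30),[17,29),[16,28),[15,27),[14,26),[13,25),[12,24),[11,23),[10,22),[9,21),[8,20),[7,19); WM=17; [0,12) fires=1 [1,13) fires=1 [2,14) fires=1 [3,15) fires=1 [4,16) fires=1
i=2 t=30 v=5: → [30,42),[29,41),[28,40),[27,39),[26,38),[25,37),[24,36),[23,35),[22,34),[21,33),[20,32),[19,31); WM=29; [7,19) fires=1 [8,20) fires=1 [9,21) fires=1 [10,22) fires=1 [11,23) fires=1 [12,24) fires=1 [13,25) fires=1 [14,26) fires=1 [15,27) fires=1 [16,28) fires=1 [17,29) fires=1
i=3 t=32 v=6: → [32,44),[31,43),[30,42),[29,41),[28,40),[27,39),[26,38),[25,37),[24,36),[23,35),[22,34),[21,33); WM=31; [18,30) fires=1 [19,31) fires=1
i=4 t=3 v=4: DROP (t<31-4); WM=31
i=5 t=37 v=7: → [37,49),[36,48),[35,47),[34,46),[33,45),[32,44),[31,43),[30,42),[29,41),[28,40),[27,39),[26,38); WM=36; [20,32) fires=1 [21,33) fires=2 [22,34) fires=2 [23,35) fires=2 [24,36) fires=2
i=6 t=39 v=3: → [39,51),[38,50),[37,49),[36,48),[35,47),[34,46),[33,45),[32,44),[31,43),[30,42),[29,41),[28,40); WM=38; [25,37) fires=2 [26,38) fires=3
i=7 t=57 v=7: → [57,69),[56,68),[55,67),[54,66),[53,65),[52,64),[51,63),[50,62),[49,61),[48,60),[47,59),[46,58); WM=56; [27,39) fires=3 [28,40) fires=4 [29,41) fires=4 [30,42) fires=4 [31,43) fires=3 [32,44) fires=3 [33,45) fires=2 [34,46) fires=2 [35,47) fires=2 [36,48) fires=2 [37,49) fires=2 [38,50) fires=1 [39,51) fires=1
i=8 t=53 v=5: → [53,65),[52,64),[51,63),[50,62),[49,61),[48,60),[47,59),[46,58),[45,57),[44,56),[43,55),[42,54); WM=56; [42,54) fires=1 [43,55) fires=1 [44,56) fires=1
i=9 t=53 v=2: → [53,65),[52,64),[51,63),[50,62),[49,61),[48,60),[47,59),[46,58),[45,57),[44,56),[43,55),[42,54); WM=56
i=10 t=58 v=7: → [58,70),[57,69),[56,68),[55,67),[54,66),[53,65),[52,64),[51,63),[50,62),[49,61),[48,60),[47,59); WM=57; [45,57) fires=2
i=11 t=58 v=6: → [58,70),[57,69),[56,68),[55,67),[54,66),[53,65),[52,64),[51,63),[50,62),[49,61),[48,60),[47,59); WM=57
i=12 t=59 v=2: → [59,71),[58,70),[57,69),[56,68),[55,67),[54,66),[53,65),[52,64),[51,63),[50,62),[49,61),[48,60); WM=58; [46,58) fires=3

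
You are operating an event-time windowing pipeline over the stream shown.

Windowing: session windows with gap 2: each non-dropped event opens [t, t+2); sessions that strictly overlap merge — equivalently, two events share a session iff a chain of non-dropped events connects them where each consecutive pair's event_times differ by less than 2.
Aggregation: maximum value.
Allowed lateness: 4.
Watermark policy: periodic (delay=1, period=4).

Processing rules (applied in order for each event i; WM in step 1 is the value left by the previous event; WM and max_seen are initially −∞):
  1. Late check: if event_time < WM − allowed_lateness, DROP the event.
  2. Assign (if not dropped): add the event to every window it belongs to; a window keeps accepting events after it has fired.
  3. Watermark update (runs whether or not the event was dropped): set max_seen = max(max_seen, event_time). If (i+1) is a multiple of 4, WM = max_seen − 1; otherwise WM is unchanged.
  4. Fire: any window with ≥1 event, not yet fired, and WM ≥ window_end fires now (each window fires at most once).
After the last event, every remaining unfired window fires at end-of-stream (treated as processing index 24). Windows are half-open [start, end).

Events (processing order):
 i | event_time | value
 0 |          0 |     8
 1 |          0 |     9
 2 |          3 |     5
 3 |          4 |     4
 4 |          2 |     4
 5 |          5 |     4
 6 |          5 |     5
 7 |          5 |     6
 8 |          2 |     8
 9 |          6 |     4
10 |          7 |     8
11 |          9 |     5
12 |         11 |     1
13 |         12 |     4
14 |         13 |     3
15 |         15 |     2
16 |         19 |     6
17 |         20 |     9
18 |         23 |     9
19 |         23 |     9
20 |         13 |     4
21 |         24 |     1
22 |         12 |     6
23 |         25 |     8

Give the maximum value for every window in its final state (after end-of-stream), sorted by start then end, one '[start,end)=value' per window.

[0,2)=9 [2,9)=8 [9,11)=5 [11,15)=4 [15,17)=2 [19,22)=9 [23,27)=9

i=0 t=0 v=8: → [0,2); WM=−∞
i=1 t=0 v=9: → [0,2); WM=−∞
i=2 t=3 v=5: → [3,5); WM=−∞
i=3 t=4 v=4: → [3,6); WM=3
i=4 t=2 v=4: → [2,6); WM=3
i=5 t=5 v=4: → [2,7); WM=3
i=6 t=5 v=5: → [2,7); WM=3
i=7 t=5 v=6: → [2,7); WM=4
i=8 t=2 v=8: → [2,7); WM=4
i=9 t=6 v=4: → [2,8); WM=4
i=10 t=7 v=8: → [2,9); WM=4
i=11 t=9 v=5: → [9,11); WM=8
i=12 t=11 v=1: → [11,13); WM=8
i=13 t=12 v=4: → [11,14); WM=8
i=14 t=13 v=3: → [11,15); WM=8
i=15 t=15 v=2: → [15,17); WM=14
i=16 t=19 v=6: → [19,21); WM=14
i=17 t=20 v=9: → [19,22); WM=14
i=18 t=23 v=9: → [23,25); WM=14
i=19 t=23 v=9: → [23,25); WM=22
i=20 t=13 v=4: DROP (t<22-4); WM=22
i=21 t=24 v=1: → [23,26); WM=22
i=22 t=12 v=6: DROP (t<22-4); WM=22
i=23 t=25 v=8: → [23,27); WM=24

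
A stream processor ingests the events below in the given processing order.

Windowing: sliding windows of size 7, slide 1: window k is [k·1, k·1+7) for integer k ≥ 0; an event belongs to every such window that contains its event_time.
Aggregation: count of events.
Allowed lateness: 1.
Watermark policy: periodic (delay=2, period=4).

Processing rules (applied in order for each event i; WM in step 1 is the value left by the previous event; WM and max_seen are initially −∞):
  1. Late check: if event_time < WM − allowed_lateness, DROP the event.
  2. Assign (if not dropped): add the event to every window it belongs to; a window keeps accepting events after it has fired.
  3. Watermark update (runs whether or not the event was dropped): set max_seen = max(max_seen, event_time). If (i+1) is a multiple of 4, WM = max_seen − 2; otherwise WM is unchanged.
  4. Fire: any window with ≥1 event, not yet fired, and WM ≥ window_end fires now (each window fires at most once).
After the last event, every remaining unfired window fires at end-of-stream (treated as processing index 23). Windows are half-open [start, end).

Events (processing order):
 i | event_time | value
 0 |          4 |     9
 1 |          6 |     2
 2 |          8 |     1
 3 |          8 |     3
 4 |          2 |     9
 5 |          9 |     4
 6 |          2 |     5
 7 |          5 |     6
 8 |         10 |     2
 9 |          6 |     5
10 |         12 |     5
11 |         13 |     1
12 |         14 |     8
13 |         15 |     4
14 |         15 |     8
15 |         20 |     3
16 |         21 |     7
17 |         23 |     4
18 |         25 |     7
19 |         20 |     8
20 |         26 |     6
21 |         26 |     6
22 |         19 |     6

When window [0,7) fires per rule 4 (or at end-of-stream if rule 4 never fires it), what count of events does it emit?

3

i=0 t=4 v=9: → [4,11),[3,10),[2,9),[1,8),[0,7); WM=−∞
i=1 t=6 v=2: → [6,13),[5,12),[4,11),[3,10),[2,9),[1,8),[0,7); WM=−∞
i=2 t=8 v=1: → [8,15),[7,14),[6,13),[5,12),[4,11),[3,10),[2,9); WM=−∞
i=3 t=8 v=3: → [8,15),[7,14),[6,13),[5,12),[4,11),[3,10),[2,9); WM=6
i=4 t=2 v=9: DROP (t<6-1); WM=6
i=5 t=9 v=4: → [9,16),[8,15),[7,14),[6,13),[5,12),[4,11),[3,10); WM=6
i=6 t=2 v=5: DROP (t<6-1); WM=6
i=7 t=5 v=6: → [5,12),[4,11),[3,10),[2,9),[1,8),[0,7); WM=7; [0,7) fires=3
i=8 t=10 v=2: → [10,17),[9,16),[8,15),[7,14),[6,13),[5,12),[4,11); WM=7
i=9 t=6 v=5: → [6,13),[5,12),[4,11),[3,10),[2,9),[1,8),[0,7); WM=7
i=10 t=12 v=5: → [12,19),[11,18),[10,17),[9,16),[8,15),[7,14),[6,13); WM=7
i=11 t=13 v=1: → [13,20),[12,19),[11,18),[10,17),[9,16),[8,15),[7,14); WM=11; [1,8) fires=4 [2,9) fires=6 [3,10) fires=7 [4,11) fires=8
i=12 t=14 v=8: → [14,21),[13,20),[12,19),[11,18),[10,17),[9,16),[8,15); WM=11
i=13 t=15 v=4: → [15,22),[14,21),[13,20),[12,19),[11,18),[10,17),[9,16); WM=11
i=14 t=15 v=8: → [15,22),[14,21),[13,20),[12,19),[11,18),[10,17),[9,16); WM=11
i=15 t=20 v=3: → [20,27),[19,26),[18,25),[17,24),[16,23),[15,22),[14,21); WM=18; [5,12) fires=7 [6,13) fires=7 [7,14) fires=6 [8,15) fires=7 [9,16) fires=7 [10,17) fires=6 [11,18) fires=5
i=16 t=21 v=7: → [21,28),[20,27),[19,26),[18,25),[17,24),[16,23),[15,22); WM=18
i=17 t=23 v=4: → [23,30),[22,29),[21,28),[20,27),[19,26),[18,25),[17,24); WM=18
i=18 t=25 v=7: → [25,32),[24,31),[23,30),[22,29),[21,28),[20,27),[19,26); WM=18
i=19 t=20 v=8: → [20,27),[19,26),[18,25),[17,24),[16,23),[15,22),[14,21); WM=23; [12,19) fires=5 [13,20) fires=4 [14,21) fires=5 [15,22) fires=5 [16,23) fires=3
i=20 t=26 v=6: → [26,33),[25,32),[24,31),[23,30),[22,29),[21,28),[20,27); WM=23
i=21 t=26 v=6: → [26,33),[25,32),[24,31),[23,30),[22,29),[21,28),[20,27); WM=23
i=22 t=19 v=6: DROP (t<23-1); WM=23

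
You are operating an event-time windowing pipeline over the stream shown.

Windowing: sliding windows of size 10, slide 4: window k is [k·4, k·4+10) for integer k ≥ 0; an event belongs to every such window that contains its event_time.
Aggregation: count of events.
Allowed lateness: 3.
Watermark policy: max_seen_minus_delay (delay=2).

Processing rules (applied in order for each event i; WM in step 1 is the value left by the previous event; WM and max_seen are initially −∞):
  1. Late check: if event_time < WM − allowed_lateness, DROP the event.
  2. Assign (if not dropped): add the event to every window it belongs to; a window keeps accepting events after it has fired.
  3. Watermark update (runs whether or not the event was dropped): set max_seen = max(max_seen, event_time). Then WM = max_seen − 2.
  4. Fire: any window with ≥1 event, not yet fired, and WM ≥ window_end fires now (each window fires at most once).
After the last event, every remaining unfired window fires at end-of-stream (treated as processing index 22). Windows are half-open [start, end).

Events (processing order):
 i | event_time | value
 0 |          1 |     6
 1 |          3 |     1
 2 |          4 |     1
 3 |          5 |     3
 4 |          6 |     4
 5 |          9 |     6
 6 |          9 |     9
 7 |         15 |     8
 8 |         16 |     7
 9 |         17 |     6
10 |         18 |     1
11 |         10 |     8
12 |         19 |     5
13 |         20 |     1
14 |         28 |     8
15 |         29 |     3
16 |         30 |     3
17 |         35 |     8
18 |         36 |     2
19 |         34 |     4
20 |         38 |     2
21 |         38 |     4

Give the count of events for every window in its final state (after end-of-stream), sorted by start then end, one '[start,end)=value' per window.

[0,10)=7 [4,14)=5 [8,18)=5 [12,22)=6 [16,26)=5 [20,30)=3 [24,34)=3 [28,38)=6 [32,42)=5 [36,46)=3

i=0 t=1 v=6: → [0,10); WM=-1
i=1 t=3 v=1: → [0,10); WM=1
i=2 t=4 v=1: → [4,14),[0,10); WM=2
i=3 t=5 v=3: → [4,14),[0,10); WM=3
i=4 t=6 v=4: → [4,14),[0,10); WM=4
i=5 t=9 v=6: → [8,18),[4,14),[0,10); WM=7
i=6 t=9 v=9: → [8,18),[4,14),[0,10); WM=7
i=7 t=15 v=8: → [12,22),[8,18); WM=13; [0,10) fires=7
i=8 t=16 v=7: → [16,26),[12,22),[8,18); WM=14; [4,14) fires=5
i=9 t=17 v=6: → [16,26),[12,22),[8,18); WM=15
i=10 t=18 v=1: → [16,26),[12,22); WM=16
i=11 t=10 v=8: DROP (t<16-3); WM=16
i=12 t=19 v=5: → [16,26),[12,22); WM=17
i=13 t=20 v=1: → [20,30),[16,26),[12,22); WM=18; [8,18) fires=5
i=14 t=28 v=8: → [28,38),[24,34),[20,30); WM=26; [12,22) fires=6 [16,26) fires=5
i=15 t=29 v=3: → [28,38),[24,34),[20,30); WM=27
i=16 t=30 v=3: → [28,38),[24,34); WM=28
i=17 t=35 v=8: → [32,42),[28,38); WM=33; [20,30) fires=3
i=18 t=36 v=2: → [36,46),[32,42),[28,38); WM=34; [24,34) fires=3
i=19 t=34 v=4: → [32,42),[28,38); WM=34
i=20 t=38 v=2: → [36,46),[32,42); WM=36
i=21 t=38 v=4: → [36,46),[32,42); WM=36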